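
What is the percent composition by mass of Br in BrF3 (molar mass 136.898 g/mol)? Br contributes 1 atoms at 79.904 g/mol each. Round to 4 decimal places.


pct = 100 * (n_elem * M_elem) / M_total
mass_contribution = 1 * 79.904 = 79.904 g/mol
pct = 100 * 79.904 / 136.898
pct = 58.36754372 %, rounded to 4 dp:

58.3675 %


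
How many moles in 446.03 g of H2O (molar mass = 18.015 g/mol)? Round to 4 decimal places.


n = mass / M
n = 446.03 / 18.015
n = 24.7588121 mol, rounded to 4 dp:

24.7588 mol


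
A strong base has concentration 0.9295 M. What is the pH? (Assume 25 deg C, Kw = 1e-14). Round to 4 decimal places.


A strong base dissociates completely, so [OH-] equals the given concentration.
pOH = -log10([OH-]) = -log10(0.9295) = 0.031751
pH = 14 - pOH = 14 - 0.031751
pH = 13.968249, rounded to 4 dp:

13.9682


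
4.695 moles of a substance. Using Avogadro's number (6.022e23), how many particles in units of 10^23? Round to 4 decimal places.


N = n * NA, then divide by 1e23 for the requested units.
N / 1e23 = n * 6.022
N / 1e23 = 4.695 * 6.022
N / 1e23 = 28.27329, rounded to 4 dp:

28.2733


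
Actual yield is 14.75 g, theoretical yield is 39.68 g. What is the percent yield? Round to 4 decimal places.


% yield = 100 * actual / theoretical
% yield = 100 * 14.75 / 39.68
% yield = 37.17237903 %, rounded to 4 dp:

37.1724 %


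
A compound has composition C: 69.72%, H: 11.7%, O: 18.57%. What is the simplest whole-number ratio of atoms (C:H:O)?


Assume 100 g of compound, divide each mass% by atomic mass to get moles, then normalize by the smallest to get a raw atom ratio.
Moles per 100 g: C: 69.72/12.011 = 5.8047, H: 11.7/1.008 = 11.6071, O: 18.57/15.999 = 1.1607
Raw ratio (divide by min = 1.1607): C: 5.001, H: 10.0, O: 1.0
Multiply by 1 to clear fractions: C: 5.001 ~= 5, H: 10.0 ~= 10, O: 1.0 ~= 1
Reduce by GCD to get the simplest whole-number ratio:

5:10:1


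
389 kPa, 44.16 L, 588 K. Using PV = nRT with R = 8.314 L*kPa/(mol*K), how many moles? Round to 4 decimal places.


PV = nRT, solve for n = PV / (RT).
PV = 389 * 44.16 = 17178.24
RT = 8.314 * 588 = 4888.632
n = 17178.24 / 4888.632
n = 3.51391555 mol, rounded to 4 dp:

3.5139 mol


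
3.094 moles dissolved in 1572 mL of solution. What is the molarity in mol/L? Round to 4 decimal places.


Convert volume to liters: V_L = V_mL / 1000.
V_L = 1572 / 1000 = 1.572 L
M = n / V_L = 3.094 / 1.572
M = 1.96819338 mol/L, rounded to 4 dp:

1.9682 mol/L


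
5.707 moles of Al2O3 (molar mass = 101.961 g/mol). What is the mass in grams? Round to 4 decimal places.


mass = n * M
mass = 5.707 * 101.961
mass = 581.891427 g, rounded to 4 dp:

581.8914 g


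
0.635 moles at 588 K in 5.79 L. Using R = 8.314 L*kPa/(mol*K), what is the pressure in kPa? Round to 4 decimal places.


PV = nRT, solve for P = nRT / V.
nRT = 0.635 * 8.314 * 588 = 3104.2813
P = 3104.2813 / 5.79
P = 536.14530225 kPa, rounded to 4 dp:

536.1453 kPa


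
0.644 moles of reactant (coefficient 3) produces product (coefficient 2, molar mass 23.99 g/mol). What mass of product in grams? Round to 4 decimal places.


Use the coefficient ratio to convert reactant moles to product moles, then multiply by the product's molar mass.
moles_P = moles_R * (coeff_P / coeff_R) = 0.644 * (2/3) = 0.429333
mass_P = moles_P * M_P = 0.429333 * 23.99
mass_P = 10.29969867 g, rounded to 4 dp:

10.2997 g


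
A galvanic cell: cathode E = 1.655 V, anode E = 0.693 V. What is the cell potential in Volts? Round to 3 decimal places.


Standard cell potential: E_cell = E_cathode - E_anode.
E_cell = 1.655 - (0.693)
E_cell = 0.962 V, rounded to 3 dp:

0.962 V


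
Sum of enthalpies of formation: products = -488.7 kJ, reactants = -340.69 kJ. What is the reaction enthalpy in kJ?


dH_rxn = sum(dH_f products) - sum(dH_f reactants)
dH_rxn = -488.7 - (-340.69)
dH_rxn = -148.01 kJ:

-148.01 kJ


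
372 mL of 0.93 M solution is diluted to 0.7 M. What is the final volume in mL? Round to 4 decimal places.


Dilution: M1*V1 = M2*V2, solve for V2.
V2 = M1*V1 / M2
V2 = 0.93 * 372 / 0.7
V2 = 345.96 / 0.7
V2 = 494.22857143 mL, rounded to 4 dp:

494.2286 mL


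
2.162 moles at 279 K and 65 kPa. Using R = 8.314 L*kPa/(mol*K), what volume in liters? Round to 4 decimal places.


PV = nRT, solve for V = nRT / P.
nRT = 2.162 * 8.314 * 279 = 5014.9882
V = 5014.9882 / 65
V = 77.15366462 L, rounded to 4 dp:

77.1537 L


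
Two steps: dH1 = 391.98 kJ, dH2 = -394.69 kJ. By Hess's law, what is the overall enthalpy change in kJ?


Hess's law: enthalpy is a state function, so add the step enthalpies.
dH_total = dH1 + dH2 = 391.98 + (-394.69)
dH_total = -2.71 kJ:

-2.71 kJ


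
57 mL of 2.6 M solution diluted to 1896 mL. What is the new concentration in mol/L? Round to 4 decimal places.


Dilution: M1*V1 = M2*V2, solve for M2.
M2 = M1*V1 / V2
M2 = 2.6 * 57 / 1896
M2 = 148.2 / 1896
M2 = 0.07816456 mol/L, rounded to 4 dp:

0.0782 mol/L


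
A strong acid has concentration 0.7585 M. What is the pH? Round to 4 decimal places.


A strong acid dissociates completely, so [H+] equals the given concentration.
pH = -log10([H+]) = -log10(0.7585)
pH = 0.12004441, rounded to 4 dp:

0.1200


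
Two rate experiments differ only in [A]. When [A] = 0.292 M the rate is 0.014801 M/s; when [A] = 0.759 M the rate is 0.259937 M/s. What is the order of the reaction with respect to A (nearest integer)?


Rate is proportional to [A]^n, so rate2/rate1 = ([A]2/[A]1)^n. Take logs to solve for n.
rate2/rate1 = 0.259937 / 0.014801 = 17.5621
[A]2/[A]1 = 0.759 / 0.292 = 2.5993
n = ln(17.5621) / ln(2.5993) = 3.0
Nearest integer order:

3


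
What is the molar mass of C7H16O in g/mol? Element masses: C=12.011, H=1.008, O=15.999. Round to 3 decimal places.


M = sum(count * atomic_mass) over atoms.
M = 7*12.011 + 16*1.008 + 1*15.999
M = 84.077 + 16.128 + 15.999
M = 116.204 g/mol, rounded to 3 dp:

116.204 g/mol


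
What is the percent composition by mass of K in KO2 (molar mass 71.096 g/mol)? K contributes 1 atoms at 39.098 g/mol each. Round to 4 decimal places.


pct = 100 * (n_elem * M_elem) / M_total
mass_contribution = 1 * 39.098 = 39.098 g/mol
pct = 100 * 39.098 / 71.096
pct = 54.99324857 %, rounded to 4 dp:

54.9932 %


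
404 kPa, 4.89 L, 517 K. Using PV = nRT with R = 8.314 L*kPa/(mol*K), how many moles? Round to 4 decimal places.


PV = nRT, solve for n = PV / (RT).
PV = 404 * 4.89 = 1975.56
RT = 8.314 * 517 = 4298.338
n = 1975.56 / 4298.338
n = 0.4596102 mol, rounded to 4 dp:

0.4596 mol


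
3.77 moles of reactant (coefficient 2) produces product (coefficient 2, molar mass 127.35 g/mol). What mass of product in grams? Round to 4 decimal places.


Use the coefficient ratio to convert reactant moles to product moles, then multiply by the product's molar mass.
moles_P = moles_R * (coeff_P / coeff_R) = 3.77 * (2/2) = 3.77
mass_P = moles_P * M_P = 3.77 * 127.35
mass_P = 480.1095 g, rounded to 4 dp:

480.1095 g


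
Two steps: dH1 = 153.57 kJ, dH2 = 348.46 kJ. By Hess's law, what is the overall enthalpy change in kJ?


Hess's law: enthalpy is a state function, so add the step enthalpies.
dH_total = dH1 + dH2 = 153.57 + (348.46)
dH_total = 502.03 kJ:

502.03 kJ


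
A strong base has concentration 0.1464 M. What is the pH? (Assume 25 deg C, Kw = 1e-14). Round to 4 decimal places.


A strong base dissociates completely, so [OH-] equals the given concentration.
pOH = -log10([OH-]) = -log10(0.1464) = 0.834459
pH = 14 - pOH = 14 - 0.834459
pH = 13.165541, rounded to 4 dp:

13.1655


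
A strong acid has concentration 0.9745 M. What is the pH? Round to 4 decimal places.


A strong acid dissociates completely, so [H+] equals the given concentration.
pH = -log10([H+]) = -log10(0.9745)
pH = 0.01121816, rounded to 4 dp:

0.0112


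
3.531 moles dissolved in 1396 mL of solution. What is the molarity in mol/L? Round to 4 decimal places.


Convert volume to liters: V_L = V_mL / 1000.
V_L = 1396 / 1000 = 1.396 L
M = n / V_L = 3.531 / 1.396
M = 2.52936963 mol/L, rounded to 4 dp:

2.5294 mol/L


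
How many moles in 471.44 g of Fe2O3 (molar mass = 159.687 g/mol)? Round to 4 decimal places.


n = mass / M
n = 471.44 / 159.687
n = 2.95227539 mol, rounded to 4 dp:

2.9523 mol


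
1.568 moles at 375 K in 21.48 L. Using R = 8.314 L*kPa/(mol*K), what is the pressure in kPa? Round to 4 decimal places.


PV = nRT, solve for P = nRT / V.
nRT = 1.568 * 8.314 * 375 = 4888.632
P = 4888.632 / 21.48
P = 227.58994413 kPa, rounded to 4 dp:

227.5899 kPa


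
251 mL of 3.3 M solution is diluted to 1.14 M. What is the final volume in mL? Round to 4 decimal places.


Dilution: M1*V1 = M2*V2, solve for V2.
V2 = M1*V1 / M2
V2 = 3.3 * 251 / 1.14
V2 = 828.3 / 1.14
V2 = 726.57894737 mL, rounded to 4 dp:

726.5789 mL


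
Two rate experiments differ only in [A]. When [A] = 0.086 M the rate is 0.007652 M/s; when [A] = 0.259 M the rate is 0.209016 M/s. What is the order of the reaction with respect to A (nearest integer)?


Rate is proportional to [A]^n, so rate2/rate1 = ([A]2/[A]1)^n. Take logs to solve for n.
rate2/rate1 = 0.209016 / 0.007652 = 27.3152
[A]2/[A]1 = 0.259 / 0.086 = 3.0116
n = ln(27.3152) / ln(3.0116) = 3.0
Nearest integer order:

3


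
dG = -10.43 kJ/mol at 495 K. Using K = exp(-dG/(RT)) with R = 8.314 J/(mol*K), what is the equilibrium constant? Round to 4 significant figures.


dG is in kJ/mol; multiply by 1000 to match R in J/(mol*K).
RT = 8.314 * 495 = 4115.43 J/mol
exponent = -dG*1000 / (RT) = -(-10.43*1000) / 4115.43 = 2.53436457
K = exp(2.53436457)
K = 12.608417, rounded to 4 significant figures:

12.61


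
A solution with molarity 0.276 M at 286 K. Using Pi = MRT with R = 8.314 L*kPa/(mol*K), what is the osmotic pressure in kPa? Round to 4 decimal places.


Osmotic pressure (van't Hoff): Pi = M*R*T.
RT = 8.314 * 286 = 2377.804
Pi = 0.276 * 2377.804
Pi = 656.273904 kPa, rounded to 4 dp:

656.2739 kPa


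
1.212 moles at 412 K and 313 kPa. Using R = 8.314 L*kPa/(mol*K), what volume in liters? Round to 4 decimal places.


PV = nRT, solve for V = nRT / P.
nRT = 1.212 * 8.314 * 412 = 4151.546
V = 4151.546 / 313
V = 13.26372524 L, rounded to 4 dp:

13.2637 L


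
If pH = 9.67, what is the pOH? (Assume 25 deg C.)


At 25 deg C, pH + pOH = 14.
pOH = 14 - pH = 14 - 9.67
pOH = 4.33:

4.33


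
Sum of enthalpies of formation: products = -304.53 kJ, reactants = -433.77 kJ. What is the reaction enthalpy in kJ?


dH_rxn = sum(dH_f products) - sum(dH_f reactants)
dH_rxn = -304.53 - (-433.77)
dH_rxn = 129.24 kJ:

129.24 kJ


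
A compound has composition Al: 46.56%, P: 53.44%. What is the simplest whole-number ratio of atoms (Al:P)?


Assume 100 g of compound, divide each mass% by atomic mass to get moles, then normalize by the smallest to get a raw atom ratio.
Moles per 100 g: Al: 46.56/26.982 = 1.7256, P: 53.44/30.974 = 1.7253
Raw ratio (divide by min = 1.7253): Al: 1.0, P: 1.0
Multiply by 1 to clear fractions: Al: 1.0 ~= 1, P: 1.0 ~= 1
Reduce by GCD to get the simplest whole-number ratio:

1:1


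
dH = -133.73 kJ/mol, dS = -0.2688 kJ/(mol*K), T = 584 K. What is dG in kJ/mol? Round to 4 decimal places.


Gibbs: dG = dH - T*dS (consistent units, dS already in kJ/(mol*K)).
T*dS = 584 * -0.2688 = -156.9792
dG = -133.73 - (-156.9792)
dG = 23.2492 kJ/mol, rounded to 4 dp:

23.2492 kJ/mol


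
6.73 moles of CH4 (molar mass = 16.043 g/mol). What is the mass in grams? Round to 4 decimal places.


mass = n * M
mass = 6.73 * 16.043
mass = 107.96939 g, rounded to 4 dp:

107.9694 g


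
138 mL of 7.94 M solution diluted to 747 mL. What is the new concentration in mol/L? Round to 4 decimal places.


Dilution: M1*V1 = M2*V2, solve for M2.
M2 = M1*V1 / V2
M2 = 7.94 * 138 / 747
M2 = 1095.72 / 747
M2 = 1.46682731 mol/L, rounded to 4 dp:

1.4668 mol/L


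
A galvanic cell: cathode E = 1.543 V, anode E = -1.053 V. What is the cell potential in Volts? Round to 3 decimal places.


Standard cell potential: E_cell = E_cathode - E_anode.
E_cell = 1.543 - (-1.053)
E_cell = 2.596 V, rounded to 3 dp:

2.596 V


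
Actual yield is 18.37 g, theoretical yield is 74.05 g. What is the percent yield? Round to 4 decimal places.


% yield = 100 * actual / theoretical
% yield = 100 * 18.37 / 74.05
% yield = 24.80756246 %, rounded to 4 dp:

24.8076 %


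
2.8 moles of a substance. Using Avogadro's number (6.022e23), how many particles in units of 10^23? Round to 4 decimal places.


N = n * NA, then divide by 1e23 for the requested units.
N / 1e23 = n * 6.022
N / 1e23 = 2.8 * 6.022
N / 1e23 = 16.8616, rounded to 4 dp:

16.8616


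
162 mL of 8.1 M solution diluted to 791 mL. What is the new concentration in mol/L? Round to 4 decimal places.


Dilution: M1*V1 = M2*V2, solve for M2.
M2 = M1*V1 / V2
M2 = 8.1 * 162 / 791
M2 = 1312.2 / 791
M2 = 1.65891277 mol/L, rounded to 4 dp:

1.6589 mol/L


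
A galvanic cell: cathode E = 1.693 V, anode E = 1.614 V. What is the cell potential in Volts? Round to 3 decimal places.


Standard cell potential: E_cell = E_cathode - E_anode.
E_cell = 1.693 - (1.614)
E_cell = 0.079 V, rounded to 3 dp:

0.079 V


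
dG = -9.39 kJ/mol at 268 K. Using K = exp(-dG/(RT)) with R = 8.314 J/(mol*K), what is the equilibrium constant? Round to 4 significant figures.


dG is in kJ/mol; multiply by 1000 to match R in J/(mol*K).
RT = 8.314 * 268 = 2228.152 J/mol
exponent = -dG*1000 / (RT) = -(-9.39*1000) / 2228.152 = 4.21425468
K = exp(4.21425468)
K = 67.643731, rounded to 4 significant figures:

67.64


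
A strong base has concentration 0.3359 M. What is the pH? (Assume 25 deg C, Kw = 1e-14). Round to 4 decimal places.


A strong base dissociates completely, so [OH-] equals the given concentration.
pOH = -log10([OH-]) = -log10(0.3359) = 0.47379
pH = 14 - pOH = 14 - 0.47379
pH = 13.52621, rounded to 4 dp:

13.5262


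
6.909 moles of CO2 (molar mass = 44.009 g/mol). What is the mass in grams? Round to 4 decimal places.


mass = n * M
mass = 6.909 * 44.009
mass = 304.058181 g, rounded to 4 dp:

304.0582 g


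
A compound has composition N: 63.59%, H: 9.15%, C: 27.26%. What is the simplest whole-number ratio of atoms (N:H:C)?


Assume 100 g of compound, divide each mass% by atomic mass to get moles, then normalize by the smallest to get a raw atom ratio.
Moles per 100 g: N: 63.59/14.007 = 4.5399, H: 9.15/1.008 = 9.0774, C: 27.26/12.011 = 2.2696
Raw ratio (divide by min = 2.2696): N: 2.0, H: 4.0, C: 1.0
Multiply by 1 to clear fractions: N: 2.0 ~= 2, H: 4.0 ~= 4, C: 1.0 ~= 1
Reduce by GCD to get the simplest whole-number ratio:

2:4:1


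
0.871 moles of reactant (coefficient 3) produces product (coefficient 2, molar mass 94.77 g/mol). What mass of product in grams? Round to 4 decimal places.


Use the coefficient ratio to convert reactant moles to product moles, then multiply by the product's molar mass.
moles_P = moles_R * (coeff_P / coeff_R) = 0.871 * (2/3) = 0.580667
mass_P = moles_P * M_P = 0.580667 * 94.77
mass_P = 55.02981159 g, rounded to 4 dp:

55.0298 g


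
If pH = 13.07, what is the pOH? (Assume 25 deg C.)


At 25 deg C, pH + pOH = 14.
pOH = 14 - pH = 14 - 13.07
pOH = 0.93:

0.93


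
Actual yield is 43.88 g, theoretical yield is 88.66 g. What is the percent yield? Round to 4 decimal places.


% yield = 100 * actual / theoretical
% yield = 100 * 43.88 / 88.66
% yield = 49.49244304 %, rounded to 4 dp:

49.4924 %


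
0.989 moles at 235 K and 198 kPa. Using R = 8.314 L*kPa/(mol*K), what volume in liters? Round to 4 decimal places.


PV = nRT, solve for V = nRT / P.
nRT = 0.989 * 8.314 * 235 = 1932.2983
V = 1932.2983 / 198
V = 9.75908232 L, rounded to 4 dp:

9.7591 L


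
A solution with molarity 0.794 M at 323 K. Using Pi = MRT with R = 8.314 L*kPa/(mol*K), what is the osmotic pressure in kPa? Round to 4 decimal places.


Osmotic pressure (van't Hoff): Pi = M*R*T.
RT = 8.314 * 323 = 2685.422
Pi = 0.794 * 2685.422
Pi = 2132.225068 kPa, rounded to 4 dp:

2132.2251 kPa


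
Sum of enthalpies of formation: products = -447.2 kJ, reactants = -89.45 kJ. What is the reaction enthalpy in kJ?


dH_rxn = sum(dH_f products) - sum(dH_f reactants)
dH_rxn = -447.2 - (-89.45)
dH_rxn = -357.75 kJ:

-357.75 kJ


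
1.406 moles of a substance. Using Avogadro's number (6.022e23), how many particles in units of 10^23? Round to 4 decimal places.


N = n * NA, then divide by 1e23 for the requested units.
N / 1e23 = n * 6.022
N / 1e23 = 1.406 * 6.022
N / 1e23 = 8.466932, rounded to 4 dp:

8.4669


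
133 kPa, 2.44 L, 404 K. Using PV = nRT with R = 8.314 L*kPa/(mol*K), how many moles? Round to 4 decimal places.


PV = nRT, solve for n = PV / (RT).
PV = 133 * 2.44 = 324.52
RT = 8.314 * 404 = 3358.856
n = 324.52 / 3358.856
n = 0.09661623 mol, rounded to 4 dp:

0.0966 mol


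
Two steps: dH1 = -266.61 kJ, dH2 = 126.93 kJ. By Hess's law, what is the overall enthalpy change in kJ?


Hess's law: enthalpy is a state function, so add the step enthalpies.
dH_total = dH1 + dH2 = -266.61 + (126.93)
dH_total = -139.68 kJ:

-139.68 kJ


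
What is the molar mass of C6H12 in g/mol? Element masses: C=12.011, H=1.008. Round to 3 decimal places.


M = sum(count * atomic_mass) over atoms.
M = 6*12.011 + 12*1.008
M = 72.066 + 12.096
M = 84.162 g/mol, rounded to 3 dp:

84.162 g/mol


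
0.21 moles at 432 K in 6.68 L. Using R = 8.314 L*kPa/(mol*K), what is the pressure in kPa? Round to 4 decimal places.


PV = nRT, solve for P = nRT / V.
nRT = 0.21 * 8.314 * 432 = 754.2461
P = 754.2461 / 6.68
P = 112.91109281 kPa, rounded to 4 dp:

112.9111 kPa


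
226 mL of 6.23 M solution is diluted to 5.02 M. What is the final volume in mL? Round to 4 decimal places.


Dilution: M1*V1 = M2*V2, solve for V2.
V2 = M1*V1 / M2
V2 = 6.23 * 226 / 5.02
V2 = 1407.98 / 5.02
V2 = 280.47410359 mL, rounded to 4 dp:

280.4741 mL


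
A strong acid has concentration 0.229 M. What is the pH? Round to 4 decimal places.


A strong acid dissociates completely, so [H+] equals the given concentration.
pH = -log10([H+]) = -log10(0.229)
pH = 0.64016452, rounded to 4 dp:

0.6402


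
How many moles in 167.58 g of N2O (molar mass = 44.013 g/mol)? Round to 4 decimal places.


n = mass / M
n = 167.58 / 44.013
n = 3.80751142 mol, rounded to 4 dp:

3.8075 mol


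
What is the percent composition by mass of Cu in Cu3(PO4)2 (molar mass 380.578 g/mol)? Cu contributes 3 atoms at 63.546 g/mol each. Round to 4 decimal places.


pct = 100 * (n_elem * M_elem) / M_total
mass_contribution = 3 * 63.546 = 190.638 g/mol
pct = 100 * 190.638 / 380.578
pct = 50.09170262 %, rounded to 4 dp:

50.0917 %


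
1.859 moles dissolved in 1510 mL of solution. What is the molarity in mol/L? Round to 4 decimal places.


Convert volume to liters: V_L = V_mL / 1000.
V_L = 1510 / 1000 = 1.51 L
M = n / V_L = 1.859 / 1.51
M = 1.23112583 mol/L, rounded to 4 dp:

1.2311 mol/L


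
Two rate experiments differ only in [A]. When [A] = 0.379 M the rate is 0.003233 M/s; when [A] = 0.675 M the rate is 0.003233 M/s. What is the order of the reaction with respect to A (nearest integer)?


Rate is proportional to [A]^n, so rate2/rate1 = ([A]2/[A]1)^n. Take logs to solve for n.
rate2/rate1 = 0.003233 / 0.003233 = 1.0
[A]2/[A]1 = 0.675 / 0.379 = 1.781
n = ln(1.0) / ln(1.781) = 0.0
Nearest integer order:

0


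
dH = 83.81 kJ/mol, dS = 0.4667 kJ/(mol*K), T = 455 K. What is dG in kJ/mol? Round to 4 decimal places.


Gibbs: dG = dH - T*dS (consistent units, dS already in kJ/(mol*K)).
T*dS = 455 * 0.4667 = 212.3485
dG = 83.81 - (212.3485)
dG = -128.5385 kJ/mol, rounded to 4 dp:

-128.5385 kJ/mol


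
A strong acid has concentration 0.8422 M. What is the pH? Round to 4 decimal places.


A strong acid dissociates completely, so [H+] equals the given concentration.
pH = -log10([H+]) = -log10(0.8422)
pH = 0.07458476, rounded to 4 dp:

0.0746


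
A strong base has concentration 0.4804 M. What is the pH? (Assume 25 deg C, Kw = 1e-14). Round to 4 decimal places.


A strong base dissociates completely, so [OH-] equals the given concentration.
pOH = -log10([OH-]) = -log10(0.4804) = 0.318397
pH = 14 - pOH = 14 - 0.318397
pH = 13.681603, rounded to 4 dp:

13.6816


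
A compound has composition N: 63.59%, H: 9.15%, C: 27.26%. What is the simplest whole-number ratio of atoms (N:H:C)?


Assume 100 g of compound, divide each mass% by atomic mass to get moles, then normalize by the smallest to get a raw atom ratio.
Moles per 100 g: N: 63.59/14.007 = 4.5399, H: 9.15/1.008 = 9.0774, C: 27.26/12.011 = 2.2696
Raw ratio (divide by min = 2.2696): N: 2.0, H: 4.0, C: 1.0
Multiply by 1 to clear fractions: N: 2.0 ~= 2, H: 4.0 ~= 4, C: 1.0 ~= 1
Reduce by GCD to get the simplest whole-number ratio:

2:4:1


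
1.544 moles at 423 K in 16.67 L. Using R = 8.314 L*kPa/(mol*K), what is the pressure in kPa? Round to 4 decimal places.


PV = nRT, solve for P = nRT / V.
nRT = 1.544 * 8.314 * 423 = 5429.9732
P = 5429.9732 / 16.67
P = 325.73324535 kPa, rounded to 4 dp:

325.7332 kPa


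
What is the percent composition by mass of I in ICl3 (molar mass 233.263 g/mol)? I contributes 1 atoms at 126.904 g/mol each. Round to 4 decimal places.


pct = 100 * (n_elem * M_elem) / M_total
mass_contribution = 1 * 126.904 = 126.904 g/mol
pct = 100 * 126.904 / 233.263
pct = 54.40382744 %, rounded to 4 dp:

54.4038 %


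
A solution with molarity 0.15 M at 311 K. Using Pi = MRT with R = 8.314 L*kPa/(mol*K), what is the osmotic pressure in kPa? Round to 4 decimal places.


Osmotic pressure (van't Hoff): Pi = M*R*T.
RT = 8.314 * 311 = 2585.654
Pi = 0.15 * 2585.654
Pi = 387.8481 kPa, rounded to 4 dp:

387.8481 kPa


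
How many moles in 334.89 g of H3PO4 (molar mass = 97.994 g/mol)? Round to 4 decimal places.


n = mass / M
n = 334.89 / 97.994
n = 3.41745413 mol, rounded to 4 dp:

3.4175 mol


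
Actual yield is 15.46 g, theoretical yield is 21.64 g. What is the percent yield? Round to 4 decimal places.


% yield = 100 * actual / theoretical
% yield = 100 * 15.46 / 21.64
% yield = 71.44177449 %, rounded to 4 dp:

71.4418 %


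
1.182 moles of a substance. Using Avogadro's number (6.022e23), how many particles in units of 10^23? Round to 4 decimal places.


N = n * NA, then divide by 1e23 for the requested units.
N / 1e23 = n * 6.022
N / 1e23 = 1.182 * 6.022
N / 1e23 = 7.118004, rounded to 4 dp:

7.1180


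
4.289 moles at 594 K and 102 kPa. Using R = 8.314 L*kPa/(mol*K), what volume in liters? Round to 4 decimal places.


PV = nRT, solve for V = nRT / P.
nRT = 4.289 * 8.314 * 594 = 21181.2951
V = 21181.2951 / 102
V = 207.65975588 L, rounded to 4 dp:

207.6598 L


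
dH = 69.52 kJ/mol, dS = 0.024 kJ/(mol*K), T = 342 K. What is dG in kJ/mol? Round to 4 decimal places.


Gibbs: dG = dH - T*dS (consistent units, dS already in kJ/(mol*K)).
T*dS = 342 * 0.024 = 8.208
dG = 69.52 - (8.208)
dG = 61.312 kJ/mol, rounded to 4 dp:

61.3120 kJ/mol


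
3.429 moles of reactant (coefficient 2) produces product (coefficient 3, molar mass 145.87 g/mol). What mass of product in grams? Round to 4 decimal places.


Use the coefficient ratio to convert reactant moles to product moles, then multiply by the product's molar mass.
moles_P = moles_R * (coeff_P / coeff_R) = 3.429 * (3/2) = 5.1435
mass_P = moles_P * M_P = 5.1435 * 145.87
mass_P = 750.282345 g, rounded to 4 dp:

750.2823 g


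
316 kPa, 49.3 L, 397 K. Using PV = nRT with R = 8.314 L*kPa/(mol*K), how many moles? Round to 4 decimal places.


PV = nRT, solve for n = PV / (RT).
PV = 316 * 49.3 = 15578.8
RT = 8.314 * 397 = 3300.658
n = 15578.8 / 3300.658
n = 4.71990736 mol, rounded to 4 dp:

4.7199 mol


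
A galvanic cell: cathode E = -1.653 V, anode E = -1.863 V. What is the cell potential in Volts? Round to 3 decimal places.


Standard cell potential: E_cell = E_cathode - E_anode.
E_cell = -1.653 - (-1.863)
E_cell = 0.21 V, rounded to 3 dp:

0.210 V


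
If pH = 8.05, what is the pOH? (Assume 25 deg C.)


At 25 deg C, pH + pOH = 14.
pOH = 14 - pH = 14 - 8.05
pOH = 5.95:

5.95


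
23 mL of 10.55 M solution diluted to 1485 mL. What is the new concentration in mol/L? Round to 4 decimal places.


Dilution: M1*V1 = M2*V2, solve for M2.
M2 = M1*V1 / V2
M2 = 10.55 * 23 / 1485
M2 = 242.65 / 1485
M2 = 0.16340067 mol/L, rounded to 4 dp:

0.1634 mol/L


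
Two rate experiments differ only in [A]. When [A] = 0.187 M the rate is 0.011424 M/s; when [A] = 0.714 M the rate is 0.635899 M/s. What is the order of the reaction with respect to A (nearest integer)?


Rate is proportional to [A]^n, so rate2/rate1 = ([A]2/[A]1)^n. Take logs to solve for n.
rate2/rate1 = 0.635899 / 0.011424 = 55.6634
[A]2/[A]1 = 0.714 / 0.187 = 3.8182
n = ln(55.6634) / ln(3.8182) = 3.0
Nearest integer order:

3


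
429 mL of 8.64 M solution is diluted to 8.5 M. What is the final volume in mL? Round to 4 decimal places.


Dilution: M1*V1 = M2*V2, solve for V2.
V2 = M1*V1 / M2
V2 = 8.64 * 429 / 8.5
V2 = 3706.56 / 8.5
V2 = 436.06588235 mL, rounded to 4 dp:

436.0659 mL


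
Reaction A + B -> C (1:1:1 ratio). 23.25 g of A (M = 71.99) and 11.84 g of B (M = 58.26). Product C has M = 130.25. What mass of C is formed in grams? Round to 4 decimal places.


Find moles of each reactant; the smaller value is the limiting reagent in a 1:1:1 reaction, so moles_C equals moles of the limiter.
n_A = mass_A / M_A = 23.25 / 71.99 = 0.322962 mol
n_B = mass_B / M_B = 11.84 / 58.26 = 0.203227 mol
Limiting reagent: B (smaller), n_limiting = 0.203227 mol
mass_C = n_limiting * M_C = 0.203227 * 130.25
mass_C = 26.47031675 g, rounded to 4 dp:

26.4703 g


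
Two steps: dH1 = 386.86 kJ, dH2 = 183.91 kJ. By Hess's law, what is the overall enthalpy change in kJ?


Hess's law: enthalpy is a state function, so add the step enthalpies.
dH_total = dH1 + dH2 = 386.86 + (183.91)
dH_total = 570.77 kJ:

570.77 kJ


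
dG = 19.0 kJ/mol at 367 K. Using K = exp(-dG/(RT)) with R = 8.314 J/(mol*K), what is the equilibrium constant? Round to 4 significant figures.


dG is in kJ/mol; multiply by 1000 to match R in J/(mol*K).
RT = 8.314 * 367 = 3051.238 J/mol
exponent = -dG*1000 / (RT) = -(19.0*1000) / 3051.238 = -6.22698066
K = exp(-6.22698066)
K = 0.0019754073, rounded to 4 significant figures:

0.001975


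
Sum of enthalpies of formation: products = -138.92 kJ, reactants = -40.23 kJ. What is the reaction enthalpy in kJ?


dH_rxn = sum(dH_f products) - sum(dH_f reactants)
dH_rxn = -138.92 - (-40.23)
dH_rxn = -98.69 kJ:

-98.69 kJ


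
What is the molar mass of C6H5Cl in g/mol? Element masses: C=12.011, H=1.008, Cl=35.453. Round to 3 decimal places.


M = sum(count * atomic_mass) over atoms.
M = 6*12.011 + 5*1.008 + 1*35.453
M = 72.066 + 5.04 + 35.453
M = 112.559 g/mol, rounded to 3 dp:

112.559 g/mol


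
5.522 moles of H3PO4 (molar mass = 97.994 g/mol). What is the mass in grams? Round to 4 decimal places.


mass = n * M
mass = 5.522 * 97.994
mass = 541.122868 g, rounded to 4 dp:

541.1229 g


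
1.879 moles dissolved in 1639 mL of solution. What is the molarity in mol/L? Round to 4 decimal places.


Convert volume to liters: V_L = V_mL / 1000.
V_L = 1639 / 1000 = 1.639 L
M = n / V_L = 1.879 / 1.639
M = 1.14643075 mol/L, rounded to 4 dp:

1.1464 mol/L


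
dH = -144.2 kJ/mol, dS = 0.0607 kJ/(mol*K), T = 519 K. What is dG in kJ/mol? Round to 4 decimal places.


Gibbs: dG = dH - T*dS (consistent units, dS already in kJ/(mol*K)).
T*dS = 519 * 0.0607 = 31.5033
dG = -144.2 - (31.5033)
dG = -175.7033 kJ/mol, rounded to 4 dp:

-175.7033 kJ/mol


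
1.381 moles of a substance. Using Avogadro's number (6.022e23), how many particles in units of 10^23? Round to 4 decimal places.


N = n * NA, then divide by 1e23 for the requested units.
N / 1e23 = n * 6.022
N / 1e23 = 1.381 * 6.022
N / 1e23 = 8.316382, rounded to 4 dp:

8.3164


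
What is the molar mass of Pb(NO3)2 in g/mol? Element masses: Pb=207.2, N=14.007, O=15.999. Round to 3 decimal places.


M = sum(count * atomic_mass) over atoms.
M = 1*207.2 + 2*14.007 + 6*15.999
M = 207.2 + 28.014 + 95.994
M = 331.208 g/mol, rounded to 3 dp:

331.208 g/mol


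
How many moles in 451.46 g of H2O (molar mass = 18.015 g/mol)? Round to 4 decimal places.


n = mass / M
n = 451.46 / 18.015
n = 25.06022759 mol, rounded to 4 dp:

25.0602 mol


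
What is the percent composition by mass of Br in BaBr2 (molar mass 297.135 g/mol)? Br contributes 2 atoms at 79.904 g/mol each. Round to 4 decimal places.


pct = 100 * (n_elem * M_elem) / M_total
mass_contribution = 2 * 79.904 = 159.808 g/mol
pct = 100 * 159.808 / 297.135
pct = 53.78296061 %, rounded to 4 dp:

53.7830 %


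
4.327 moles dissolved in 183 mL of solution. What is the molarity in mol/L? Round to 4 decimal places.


Convert volume to liters: V_L = V_mL / 1000.
V_L = 183 / 1000 = 0.183 L
M = n / V_L = 4.327 / 0.183
M = 23.64480874 mol/L, rounded to 4 dp:

23.6448 mol/L


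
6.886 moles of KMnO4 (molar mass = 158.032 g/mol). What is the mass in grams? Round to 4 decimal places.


mass = n * M
mass = 6.886 * 158.032
mass = 1088.208352 g, rounded to 4 dp:

1088.2084 g


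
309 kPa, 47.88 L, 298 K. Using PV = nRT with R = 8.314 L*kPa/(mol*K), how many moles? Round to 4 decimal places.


PV = nRT, solve for n = PV / (RT).
PV = 309 * 47.88 = 14794.92
RT = 8.314 * 298 = 2477.572
n = 14794.92 / 2477.572
n = 5.97153988 mol, rounded to 4 dp:

5.9715 mol


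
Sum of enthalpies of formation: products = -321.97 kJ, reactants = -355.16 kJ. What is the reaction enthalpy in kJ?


dH_rxn = sum(dH_f products) - sum(dH_f reactants)
dH_rxn = -321.97 - (-355.16)
dH_rxn = 33.19 kJ:

33.19 kJ


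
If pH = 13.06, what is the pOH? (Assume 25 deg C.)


At 25 deg C, pH + pOH = 14.
pOH = 14 - pH = 14 - 13.06
pOH = 0.94:

0.94


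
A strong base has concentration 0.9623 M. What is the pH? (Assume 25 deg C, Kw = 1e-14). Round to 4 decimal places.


A strong base dissociates completely, so [OH-] equals the given concentration.
pOH = -log10([OH-]) = -log10(0.9623) = 0.01669
pH = 14 - pOH = 14 - 0.01669
pH = 13.98331, rounded to 4 dp:

13.9833


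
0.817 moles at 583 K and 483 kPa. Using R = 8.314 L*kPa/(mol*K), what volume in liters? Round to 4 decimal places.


PV = nRT, solve for V = nRT / P.
nRT = 0.817 * 8.314 * 583 = 3960.0497
V = 3960.0497 / 483
V = 8.19886066 L, rounded to 4 dp:

8.1989 L


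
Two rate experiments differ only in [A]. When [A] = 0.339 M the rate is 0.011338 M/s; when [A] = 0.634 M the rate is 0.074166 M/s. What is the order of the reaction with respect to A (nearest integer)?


Rate is proportional to [A]^n, so rate2/rate1 = ([A]2/[A]1)^n. Take logs to solve for n.
rate2/rate1 = 0.074166 / 0.011338 = 6.5414
[A]2/[A]1 = 0.634 / 0.339 = 1.8702
n = ln(6.5414) / ln(1.8702) = 3.0
Nearest integer order:

3


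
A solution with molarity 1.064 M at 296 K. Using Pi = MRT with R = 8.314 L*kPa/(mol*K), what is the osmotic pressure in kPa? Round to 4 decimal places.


Osmotic pressure (van't Hoff): Pi = M*R*T.
RT = 8.314 * 296 = 2460.944
Pi = 1.064 * 2460.944
Pi = 2618.444416 kPa, rounded to 4 dp:

2618.4444 kPa


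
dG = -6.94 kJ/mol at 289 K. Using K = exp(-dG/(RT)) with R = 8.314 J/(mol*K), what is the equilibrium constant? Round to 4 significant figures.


dG is in kJ/mol; multiply by 1000 to match R in J/(mol*K).
RT = 8.314 * 289 = 2402.746 J/mol
exponent = -dG*1000 / (RT) = -(-6.94*1000) / 2402.746 = 2.8883619
K = exp(2.8883619)
K = 17.963859, rounded to 4 significant figures:

17.96


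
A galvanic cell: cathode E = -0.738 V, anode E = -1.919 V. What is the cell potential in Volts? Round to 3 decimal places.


Standard cell potential: E_cell = E_cathode - E_anode.
E_cell = -0.738 - (-1.919)
E_cell = 1.181 V, rounded to 3 dp:

1.181 V


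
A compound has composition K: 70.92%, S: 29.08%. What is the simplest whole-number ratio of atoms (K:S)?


Assume 100 g of compound, divide each mass% by atomic mass to get moles, then normalize by the smallest to get a raw atom ratio.
Moles per 100 g: K: 70.92/39.098 = 1.8139, S: 29.08/32.065 = 0.9069
Raw ratio (divide by min = 0.9069): K: 2.0, S: 1.0
Multiply by 1 to clear fractions: K: 2.0 ~= 2, S: 1.0 ~= 1
Reduce by GCD to get the simplest whole-number ratio:

2:1


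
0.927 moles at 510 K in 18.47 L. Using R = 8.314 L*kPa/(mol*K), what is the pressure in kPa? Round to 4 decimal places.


PV = nRT, solve for P = nRT / V.
nRT = 0.927 * 8.314 * 510 = 3930.6098
P = 3930.6098 / 18.47
P = 212.81049269 kPa, rounded to 4 dp:

212.8105 kPa


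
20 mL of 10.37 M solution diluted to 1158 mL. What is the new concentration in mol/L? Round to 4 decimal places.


Dilution: M1*V1 = M2*V2, solve for M2.
M2 = M1*V1 / V2
M2 = 10.37 * 20 / 1158
M2 = 207.4 / 1158
M2 = 0.1791019 mol/L, rounded to 4 dp:

0.1791 mol/L


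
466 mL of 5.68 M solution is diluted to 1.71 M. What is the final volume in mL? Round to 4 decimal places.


Dilution: M1*V1 = M2*V2, solve for V2.
V2 = M1*V1 / M2
V2 = 5.68 * 466 / 1.71
V2 = 2646.88 / 1.71
V2 = 1547.88304094 mL, rounded to 4 dp:

1547.8830 mL


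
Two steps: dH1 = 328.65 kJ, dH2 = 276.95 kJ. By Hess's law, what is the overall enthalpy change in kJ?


Hess's law: enthalpy is a state function, so add the step enthalpies.
dH_total = dH1 + dH2 = 328.65 + (276.95)
dH_total = 605.6 kJ:

605.60 kJ


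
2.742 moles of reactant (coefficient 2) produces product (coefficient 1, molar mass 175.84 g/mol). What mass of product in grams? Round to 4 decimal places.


Use the coefficient ratio to convert reactant moles to product moles, then multiply by the product's molar mass.
moles_P = moles_R * (coeff_P / coeff_R) = 2.742 * (1/2) = 1.371
mass_P = moles_P * M_P = 1.371 * 175.84
mass_P = 241.07664 g, rounded to 4 dp:

241.0766 g


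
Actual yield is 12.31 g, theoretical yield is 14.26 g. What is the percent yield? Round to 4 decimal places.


% yield = 100 * actual / theoretical
% yield = 100 * 12.31 / 14.26
% yield = 86.32538569 %, rounded to 4 dp:

86.3254 %


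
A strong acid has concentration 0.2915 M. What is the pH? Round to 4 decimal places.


A strong acid dissociates completely, so [H+] equals the given concentration.
pH = -log10([H+]) = -log10(0.2915)
pH = 0.53536144, rounded to 4 dp:

0.5354


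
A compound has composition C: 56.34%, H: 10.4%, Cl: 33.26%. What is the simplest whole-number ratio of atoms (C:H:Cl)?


Assume 100 g of compound, divide each mass% by atomic mass to get moles, then normalize by the smallest to get a raw atom ratio.
Moles per 100 g: C: 56.34/12.011 = 4.6907, H: 10.4/1.008 = 10.3175, Cl: 33.26/35.453 = 0.9381
Raw ratio (divide by min = 0.9381): C: 5.0, H: 10.998, Cl: 1.0
Multiply by 1 to clear fractions: C: 5.0 ~= 5, H: 10.998 ~= 11, Cl: 1.0 ~= 1
Reduce by GCD to get the simplest whole-number ratio:

5:11:1


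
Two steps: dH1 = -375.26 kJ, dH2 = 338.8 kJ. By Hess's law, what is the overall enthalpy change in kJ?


Hess's law: enthalpy is a state function, so add the step enthalpies.
dH_total = dH1 + dH2 = -375.26 + (338.8)
dH_total = -36.46 kJ:

-36.46 kJ


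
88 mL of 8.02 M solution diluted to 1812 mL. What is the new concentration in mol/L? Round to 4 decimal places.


Dilution: M1*V1 = M2*V2, solve for M2.
M2 = M1*V1 / V2
M2 = 8.02 * 88 / 1812
M2 = 705.76 / 1812
M2 = 0.38949227 mol/L, rounded to 4 dp:

0.3895 mol/L


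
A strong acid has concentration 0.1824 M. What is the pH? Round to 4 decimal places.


A strong acid dissociates completely, so [H+] equals the given concentration.
pH = -log10([H+]) = -log10(0.1824)
pH = 0.73897517, rounded to 4 dp:

0.7390


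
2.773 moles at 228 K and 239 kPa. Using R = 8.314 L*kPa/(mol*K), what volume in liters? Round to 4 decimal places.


PV = nRT, solve for V = nRT / P.
nRT = 2.773 * 8.314 * 228 = 5256.4766
V = 5256.4766 / 239
V = 21.99362594 L, rounded to 4 dp:

21.9936 L


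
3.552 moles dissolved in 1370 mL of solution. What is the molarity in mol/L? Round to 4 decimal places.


Convert volume to liters: V_L = V_mL / 1000.
V_L = 1370 / 1000 = 1.37 L
M = n / V_L = 3.552 / 1.37
M = 2.59270073 mol/L, rounded to 4 dp:

2.5927 mol/L


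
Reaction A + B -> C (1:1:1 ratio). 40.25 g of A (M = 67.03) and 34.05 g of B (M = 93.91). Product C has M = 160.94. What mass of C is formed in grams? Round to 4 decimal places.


Find moles of each reactant; the smaller value is the limiting reagent in a 1:1:1 reaction, so moles_C equals moles of the limiter.
n_A = mass_A / M_A = 40.25 / 67.03 = 0.600477 mol
n_B = mass_B / M_B = 34.05 / 93.91 = 0.362581 mol
Limiting reagent: B (smaller), n_limiting = 0.362581 mol
mass_C = n_limiting * M_C = 0.362581 * 160.94
mass_C = 58.35378614 g, rounded to 4 dp:

58.3538 g


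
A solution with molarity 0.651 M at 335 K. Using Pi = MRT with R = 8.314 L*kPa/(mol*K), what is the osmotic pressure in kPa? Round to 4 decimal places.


Osmotic pressure (van't Hoff): Pi = M*R*T.
RT = 8.314 * 335 = 2785.19
Pi = 0.651 * 2785.19
Pi = 1813.15869 kPa, rounded to 4 dp:

1813.1587 kPa


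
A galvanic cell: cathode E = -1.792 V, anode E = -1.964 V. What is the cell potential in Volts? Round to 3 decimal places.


Standard cell potential: E_cell = E_cathode - E_anode.
E_cell = -1.792 - (-1.964)
E_cell = 0.172 V, rounded to 3 dp:

0.172 V


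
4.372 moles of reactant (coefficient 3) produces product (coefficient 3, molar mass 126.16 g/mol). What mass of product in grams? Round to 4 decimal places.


Use the coefficient ratio to convert reactant moles to product moles, then multiply by the product's molar mass.
moles_P = moles_R * (coeff_P / coeff_R) = 4.372 * (3/3) = 4.372
mass_P = moles_P * M_P = 4.372 * 126.16
mass_P = 551.57152 g, rounded to 4 dp:

551.5715 g


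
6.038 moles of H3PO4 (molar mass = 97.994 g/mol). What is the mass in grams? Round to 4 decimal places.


mass = n * M
mass = 6.038 * 97.994
mass = 591.687772 g, rounded to 4 dp:

591.6878 g


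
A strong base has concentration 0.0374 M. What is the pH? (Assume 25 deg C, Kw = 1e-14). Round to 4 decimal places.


A strong base dissociates completely, so [OH-] equals the given concentration.
pOH = -log10([OH-]) = -log10(0.0374) = 1.427128
pH = 14 - pOH = 14 - 1.427128
pH = 12.572872, rounded to 4 dp:

12.5729


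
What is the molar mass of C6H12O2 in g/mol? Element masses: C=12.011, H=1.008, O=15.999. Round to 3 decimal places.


M = sum(count * atomic_mass) over atoms.
M = 6*12.011 + 12*1.008 + 2*15.999
M = 72.066 + 12.096 + 31.998
M = 116.16 g/mol, rounded to 3 dp:

116.160 g/mol


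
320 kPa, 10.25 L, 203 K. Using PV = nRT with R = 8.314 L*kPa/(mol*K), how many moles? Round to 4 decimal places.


PV = nRT, solve for n = PV / (RT).
PV = 320 * 10.25 = 3280.0
RT = 8.314 * 203 = 1687.742
n = 3280.0 / 1687.742
n = 1.943425 mol, rounded to 4 dp:

1.9434 mol


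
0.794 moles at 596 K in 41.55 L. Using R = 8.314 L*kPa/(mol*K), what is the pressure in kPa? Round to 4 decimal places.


PV = nRT, solve for P = nRT / V.
nRT = 0.794 * 8.314 * 596 = 3934.3843
P = 3934.3843 / 41.55
P = 94.6903562 kPa, rounded to 4 dp:

94.6904 kPa


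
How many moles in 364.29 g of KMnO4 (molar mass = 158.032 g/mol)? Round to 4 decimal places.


n = mass / M
n = 364.29 / 158.032
n = 2.30516604 mol, rounded to 4 dp:

2.3052 mol


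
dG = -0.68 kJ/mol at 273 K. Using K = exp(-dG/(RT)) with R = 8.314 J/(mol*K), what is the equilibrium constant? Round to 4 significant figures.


dG is in kJ/mol; multiply by 1000 to match R in J/(mol*K).
RT = 8.314 * 273 = 2269.722 J/mol
exponent = -dG*1000 / (RT) = -(-0.68*1000) / 2269.722 = 0.29959616
K = exp(0.29959616)
K = 1.3493138, rounded to 4 significant figures:

1.349


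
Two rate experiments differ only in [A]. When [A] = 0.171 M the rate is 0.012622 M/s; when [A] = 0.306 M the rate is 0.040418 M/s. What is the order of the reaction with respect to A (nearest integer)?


Rate is proportional to [A]^n, so rate2/rate1 = ([A]2/[A]1)^n. Take logs to solve for n.
rate2/rate1 = 0.040418 / 0.012622 = 3.2022
[A]2/[A]1 = 0.306 / 0.171 = 1.7895
n = ln(3.2022) / ln(1.7895) = 2.0
Nearest integer order:

2
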